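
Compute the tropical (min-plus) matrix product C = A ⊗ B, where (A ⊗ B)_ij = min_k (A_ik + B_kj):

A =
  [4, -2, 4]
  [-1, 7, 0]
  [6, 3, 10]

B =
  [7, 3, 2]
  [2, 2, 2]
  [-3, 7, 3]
A ⊗ B =
  [0, 0, 0]
  [-3, 2, 1]
  [5, 5, 5]

Apply the min-plus product entry-by-entry:
  C[0][0] = min over k of (A[0][0] + B[0][0] = 4 + 7 = 11, A[0][1] + B[1][0] = -2 + 2 = 0, A[0][2] + B[2][0] = 4 + -3 = 1) = 0 (attained at k = 1)
  C[0][1] = min over k of (A[0][0] + B[0][1] = 4 + 3 = 7, A[0][1] + B[1][1] = -2 + 2 = 0, A[0][2] + B[2][1] = 4 + 7 = 11) = 0 (attained at k = 1)
  C[0][2] = min over k of (A[0][0] + B[0][2] = 4 + 2 = 6, A[0][1] + B[1][2] = -2 + 2 = 0, A[0][2] + B[2][2] = 4 + 3 = 7) = 0 (attained at k = 1)
  C[1][0] = min over k of (A[1][0] + B[0][0] = -1 + 7 = 6, A[1][1] + B[1][0] = 7 + 2 = 9, A[1][2] + B[2][0] = 0 + -3 = -3) = -3 (attained at k = 2)
  C[1][1] = min over k of (A[1][0] + B[0][1] = -1 + 3 = 2, A[1][1] + B[1][1] = 7 + 2 = 9, A[1][2] + B[2][1] = 0 + 7 = 7) = 2 (attained at k = 0)
  C[1][2] = min over k of (A[1][0] + B[0][2] = -1 + 2 = 1, A[1][1] + B[1][2] = 7 + 2 = 9, A[1][2] + B[2][2] = 0 + 3 = 3) = 1 (attained at k = 0)
  C[2][0] = min over k of (A[2][0] + B[0][0] = 6 + 7 = 13, A[2][1] + B[1][0] = 3 + 2 = 5, A[2][2] + B[2][0] = 10 + -3 = 7) = 5 (attained at k = 1)
  C[2][1] = min over k of (A[2][0] + B[0][1] = 6 + 3 = 9, A[2][1] + B[1][1] = 3 + 2 = 5, A[2][2] + B[2][1] = 10 + 7 = 17) = 5 (attained at k = 1)
  C[2][2] = min over k of (A[2][0] + B[0][2] = 6 + 2 = 8, A[2][1] + B[1][2] = 3 + 2 = 5, A[2][2] + B[2][2] = 10 + 3 = 13) = 5 (attained at k = 1)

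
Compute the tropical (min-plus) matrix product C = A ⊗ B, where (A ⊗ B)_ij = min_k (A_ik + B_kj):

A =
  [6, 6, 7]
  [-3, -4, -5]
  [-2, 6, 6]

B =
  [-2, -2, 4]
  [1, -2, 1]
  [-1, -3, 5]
A ⊗ B =
  [4, 4, 7]
  [-6, -8, -3]
  [-4, -4, 2]

Apply the min-plus product entry-by-entry:
  C[0][0] = min over k of (A[0][0] + B[0][0] = 6 + -2 = 4, A[0][1] + B[1][0] = 6 + 1 = 7, A[0][2] + B[2][0] = 7 + -1 = 6) = 4 (attained at k = 0)
  C[0][1] = min over k of (A[0][0] + B[0][1] = 6 + -2 = 4, A[0][1] + B[1][1] = 6 + -2 = 4, A[0][2] + B[2][1] = 7 + -3 = 4) = 4 (attained at k = 0)
  C[0][2] = min over k of (A[0][0] + B[0][2] = 6 + 4 = 10, A[0][1] + B[1][2] = 6 + 1 = 7, A[0][2] + B[2][2] = 7 + 5 = 12) = 7 (attained at k = 1)
  C[1][0] = min over k of (A[1][0] + B[0][0] = -3 + -2 = -5, A[1][1] + B[1][0] = -4 + 1 = -3, A[1][2] + B[2][0] = -5 + -1 = -6) = -6 (attained at k = 2)
  C[1][1] = min over k of (A[1][0] + B[0][1] = -3 + -2 = -5, A[1][1] + B[1][1] = -4 + -2 = -6, A[1][2] + B[2][1] = -5 + -3 = -8) = -8 (attained at k = 2)
  C[1][2] = min over k of (A[1][0] + B[0][2] = -3 + 4 = 1, A[1][1] + B[1][2] = -4 + 1 = -3, A[1][2] + B[2][2] = -5 + 5 = 0) = -3 (attained at k = 1)
  C[2][0] = min over k of (A[2][0] + B[0][0] = -2 + -2 = -4, A[2][1] + B[1][0] = 6 + 1 = 7, A[2][2] + B[2][0] = 6 + -1 = 5) = -4 (attained at k = 0)
  C[2][1] = min over k of (A[2][0] + B[0][1] = -2 + -2 = -4, A[2][1] + B[1][1] = 6 + -2 = 4, A[2][2] + B[2][1] = 6 + -3 = 3) = -4 (attained at k = 0)
  C[2][2] = min over k of (A[2][0] + B[0][2] = -2 + 4 = 2, A[2][1] + B[1][2] = 6 + 1 = 7, A[2][2] + B[2][2] = 6 + 5 = 11) = 2 (attained at k = 0)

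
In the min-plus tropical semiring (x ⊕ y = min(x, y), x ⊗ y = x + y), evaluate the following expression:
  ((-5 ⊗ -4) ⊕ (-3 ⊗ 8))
((-5 ⊗ -4) ⊕ (-3 ⊗ 8)) = -9

Expand innermost to outermost. Recall ⊕ takes the minimum of its arguments and ⊗ takes their sum. Working out the expression ((-5 ⊗ -4) ⊕ (-3 ⊗ 8)) gives -9.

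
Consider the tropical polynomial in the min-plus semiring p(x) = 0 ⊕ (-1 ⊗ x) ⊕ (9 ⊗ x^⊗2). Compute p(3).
p(3) = 0

A tropical monomial a ⊗ x^⊗i evaluates to a + i · x. Evaluating each term at x = 3:
  Term 0 contributes 0 + 0 · 3 = 0
  Term 1 contributes -1 + 1 · 3 = 2
  Term 2 contributes 9 + 2 · 3 = 15
p(3) = ⊕ of these = min[0, 2, 15] = 0.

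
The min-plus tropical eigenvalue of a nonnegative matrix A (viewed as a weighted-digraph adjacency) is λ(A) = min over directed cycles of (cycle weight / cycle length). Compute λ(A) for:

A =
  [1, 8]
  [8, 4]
λ(A) = 1

Enumerate directed cycles and compute their means (weight / length). Sample:
  cycle 0 → 0: weight = 1, length = 1, mean = 1/1 ≈ 1.000
  cycle 1 → 1: weight = 4, length = 1, mean = 4/1 ≈ 4.000
  cycle 0 → 1 → 0: weight = 16, length = 2, mean = 16/2 ≈ 8.000
  cycle 1 → 0 → 1: weight = 16, length = 2, mean = 16/2 ≈ 8.000
Minimum mean = 1.000, attained e.g. along the cycle 0 → 0 with weight 1 and length 1. So λ(A) = 1/1 = 1.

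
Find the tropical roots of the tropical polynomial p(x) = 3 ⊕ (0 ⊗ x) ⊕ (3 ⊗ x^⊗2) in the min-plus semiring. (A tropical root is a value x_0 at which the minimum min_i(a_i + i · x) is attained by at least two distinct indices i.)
Roots: {-3, 3}

Each tropical root is a break point of the lower envelope of the lines y = a_i + i · x (there are 3 lines, with slopes 0, 1, ..., 2). Only the lines that attain the minimum somewhere contribute to roots; other lines are dominated. Here the surviving (envelope) indices are i = 2, i = 1, i = 0.
Intersections between consecutive envelope lines give the roots: for adjacent envelope indices i < j the intersection is x = (a_i − a_j) / (j − i). Reading off the sorted break points: {-3, 3}.
Verification: at each break x_0, at least two indices attain the minimum of min_i(a_i + i · x_0).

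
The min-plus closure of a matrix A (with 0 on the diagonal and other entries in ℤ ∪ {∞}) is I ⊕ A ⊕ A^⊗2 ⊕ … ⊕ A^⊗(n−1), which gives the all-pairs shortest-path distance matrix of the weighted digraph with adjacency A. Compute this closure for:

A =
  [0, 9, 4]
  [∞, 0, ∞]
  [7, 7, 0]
Closure =
  [0, 9, 4]
  [∞, 0, ∞]
  [7, 7, 0]

This is the Floyd-Warshall all-pairs shortest-path computation. For each intermediate vertex k = 0, 1, …, 2, update dist[i][j] ← min(dist[i][j], dist[i][k] + dist[k][j]). The final matrix gives, for each (i, j), the minimum total weight of any directed path from i to j (possibly empty when i = j).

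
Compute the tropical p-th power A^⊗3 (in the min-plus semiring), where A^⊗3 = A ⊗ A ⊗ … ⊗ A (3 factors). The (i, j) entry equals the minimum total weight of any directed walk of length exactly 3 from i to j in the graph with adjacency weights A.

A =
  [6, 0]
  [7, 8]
A^⊗3 =
  [13, 7]
  [14, 13]

Each entry (A^⊗3)_ij equals the minimum over all length-3 walks i = v_0 → v_1 → … → v_3 = j of Σ_t A[v_t][v_{t+1}]. For example, for (i, j) = (0, 1) we minimise over 4 possible intermediate vertex sequences; the minimum is 7, attained along the walk 0 → 1 → 0 → 1.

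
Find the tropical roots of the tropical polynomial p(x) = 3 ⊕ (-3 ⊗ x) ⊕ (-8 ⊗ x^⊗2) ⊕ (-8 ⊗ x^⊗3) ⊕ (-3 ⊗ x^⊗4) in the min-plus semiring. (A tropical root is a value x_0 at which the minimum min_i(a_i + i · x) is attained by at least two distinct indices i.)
Roots: {-5, 0, 5, 6}

Each tropical root is a break point of the lower envelope of the lines y = a_i + i · x (there are 5 lines, with slopes 0, 1, ..., 4). Only the lines that attain the minimum somewhere contribute to roots; other lines are dominated. Here the surviving (envelope) indices are i = 4, i = 3, i = 2, i = 1, i = 0.
Intersections between consecutive envelope lines give the roots: for adjacent envelope indices i < j the intersection is x = (a_i − a_j) / (j − i). Reading off the sorted break points: {-5, 0, 5, 6}.
Verification: at each break x_0, at least two indices attain the minimum of min_i(a_i + i · x_0).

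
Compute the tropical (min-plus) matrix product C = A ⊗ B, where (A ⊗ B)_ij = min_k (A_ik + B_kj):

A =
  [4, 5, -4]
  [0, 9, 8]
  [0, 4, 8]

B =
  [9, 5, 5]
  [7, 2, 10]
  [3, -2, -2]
A ⊗ B =
  [-1, -6, -6]
  [9, 5, 5]
  [9, 5, 5]

Apply the min-plus product entry-by-entry:
  C[0][0] = min over k of (A[0][0] + B[0][0] = 4 + 9 = 13, A[0][1] + B[1][0] = 5 + 7 = 12, A[0][2] + B[2][0] = -4 + 3 = -1) = -1 (attained at k = 2)
  C[0][1] = min over k of (A[0][0] + B[0][1] = 4 + 5 = 9, A[0][1] + B[1][1] = 5 + 2 = 7, A[0][2] + B[2][1] = -4 + -2 = -6) = -6 (attained at k = 2)
  C[0][2] = min over k of (A[0][0] + B[0][2] = 4 + 5 = 9, A[0][1] + B[1][2] = 5 + 10 = 15, A[0][2] + B[2][2] = -4 + -2 = -6) = -6 (attained at k = 2)
  C[1][0] = min over k of (A[1][0] + B[0][0] = 0 + 9 = 9, A[1][1] + B[1][0] = 9 + 7 = 16, A[1][2] + B[2][0] = 8 + 3 = 11) = 9 (attained at k = 0)
  C[1][1] = min over k of (A[1][0] + B[0][1] = 0 + 5 = 5, A[1][1] + B[1][1] = 9 + 2 = 11, A[1][2] + B[2][1] = 8 + -2 = 6) = 5 (attained at k = 0)
  C[1][2] = min over k of (A[1][0] + B[0][2] = 0 + 5 = 5, A[1][1] + B[1][2] = 9 + 10 = 19, A[1][2] + B[2][2] = 8 + -2 = 6) = 5 (attained at k = 0)
  C[2][0] = min over k of (A[2][0] + B[0][0] = 0 + 9 = 9, A[2][1] + B[1][0] = 4 + 7 = 11, A[2][2] + B[2][0] = 8 + 3 = 11) = 9 (attained at k = 0)
  C[2][1] = min over k of (A[2][0] + B[0][1] = 0 + 5 = 5, A[2][1] + B[1][1] = 4 + 2 = 6, A[2][2] + B[2][1] = 8 + -2 = 6) = 5 (attained at k = 0)
  C[2][2] = min over k of (A[2][0] + B[0][2] = 0 + 5 = 5, A[2][1] + B[1][2] = 4 + 10 = 14, A[2][2] + B[2][2] = 8 + -2 = 6) = 5 (attained at k = 0)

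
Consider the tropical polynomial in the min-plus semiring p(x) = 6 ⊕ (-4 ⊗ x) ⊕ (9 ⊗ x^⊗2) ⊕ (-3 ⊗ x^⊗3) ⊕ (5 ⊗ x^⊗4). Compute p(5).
p(5) = 1

A tropical monomial a ⊗ x^⊗i evaluates to a + i · x. Evaluating each term at x = 5:
  Term 0 contributes 6 + 0 · 5 = 6
  Term 1 contributes -4 + 1 · 5 = 1
  Term 2 contributes 9 + 2 · 5 = 19
  Term 3 contributes -3 + 3 · 5 = 12
  Term 4 contributes 5 + 4 · 5 = 25
p(5) = ⊕ of these = min[6, 1, 19, 12, 25] = 1.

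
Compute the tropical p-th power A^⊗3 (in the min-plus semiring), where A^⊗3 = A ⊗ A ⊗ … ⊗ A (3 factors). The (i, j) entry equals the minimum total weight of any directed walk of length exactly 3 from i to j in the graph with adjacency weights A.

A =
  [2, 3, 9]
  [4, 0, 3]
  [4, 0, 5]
A^⊗3 =
  [6, 3, 6]
  [4, 0, 3]
  [4, 0, 3]

Each entry (A^⊗3)_ij equals the minimum over all length-3 walks i = v_0 → v_1 → … → v_3 = j of Σ_t A[v_t][v_{t+1}]. For example, for (i, j) = (0, 2) we minimise over 9 possible intermediate vertex sequences; the minimum is 6, attained along the walk 0 → 1 → 1 → 2.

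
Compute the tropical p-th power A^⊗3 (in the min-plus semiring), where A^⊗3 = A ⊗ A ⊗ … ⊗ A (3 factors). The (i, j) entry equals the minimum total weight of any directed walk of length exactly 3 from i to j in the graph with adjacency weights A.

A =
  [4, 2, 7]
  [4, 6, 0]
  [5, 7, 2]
A^⊗3 =
  [7, 8, 4]
  [7, 7, 4]
  [9, 9, 6]

Each entry (A^⊗3)_ij equals the minimum over all length-3 walks i = v_0 → v_1 → … → v_3 = j of Σ_t A[v_t][v_{t+1}]. For example, for (i, j) = (0, 2) we minimise over 9 possible intermediate vertex sequences; the minimum is 4, attained along the walk 0 → 1 → 2 → 2.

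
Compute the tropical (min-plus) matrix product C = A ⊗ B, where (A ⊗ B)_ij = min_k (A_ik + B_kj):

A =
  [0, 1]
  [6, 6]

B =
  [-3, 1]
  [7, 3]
A ⊗ B =
  [-3, 1]
  [3, 7]

Apply the min-plus product entry-by-entry:
  C[0][0] = min over k of (A[0][0] + B[0][0] = 0 + -3 = -3, A[0][1] + B[1][0] = 1 + 7 = 8) = -3 (attained at k = 0)
  C[0][1] = min over k of (A[0][0] + B[0][1] = 0 + 1 = 1, A[0][1] + B[1][1] = 1 + 3 = 4) = 1 (attained at k = 0)
  C[1][0] = min over k of (A[1][0] + B[0][0] = 6 + -3 = 3, A[1][1] + B[1][0] = 6 + 7 = 13) = 3 (attained at k = 0)
  C[1][1] = min over k of (A[1][0] + B[0][1] = 6 + 1 = 7, A[1][1] + B[1][1] = 6 + 3 = 9) = 7 (attained at k = 0)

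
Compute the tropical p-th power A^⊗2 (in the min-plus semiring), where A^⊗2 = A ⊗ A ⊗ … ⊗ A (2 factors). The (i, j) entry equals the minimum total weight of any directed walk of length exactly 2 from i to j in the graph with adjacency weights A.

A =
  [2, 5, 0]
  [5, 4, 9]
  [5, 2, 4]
A^⊗2 =
  [4, 2, 2]
  [7, 8, 5]
  [7, 6, 5]

Each entry (A^⊗2)_ij equals the minimum over all length-2 walks i = v_0 → v_1 → … → v_2 = j of Σ_t A[v_t][v_{t+1}]. For example, for (i, j) = (0, 2) we minimise over 3 possible intermediate vertex sequences; the minimum is 2, attained along the walk 0 → 0 → 2.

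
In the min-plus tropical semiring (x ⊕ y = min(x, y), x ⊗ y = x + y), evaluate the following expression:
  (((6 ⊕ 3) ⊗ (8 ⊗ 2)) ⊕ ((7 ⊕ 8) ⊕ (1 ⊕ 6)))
(((6 ⊕ 3) ⊗ (8 ⊗ 2)) ⊕ ((7 ⊕ 8) ⊕ (1 ⊕ 6))) = 1

Expand innermost to outermost. Recall ⊕ takes the minimum of its arguments and ⊗ takes their sum. Working out the expression (((6 ⊕ 3) ⊗ (8 ⊗ 2)) ⊕ ((7 ⊕ 8) ⊕ (1 ⊕ 6))) gives 1.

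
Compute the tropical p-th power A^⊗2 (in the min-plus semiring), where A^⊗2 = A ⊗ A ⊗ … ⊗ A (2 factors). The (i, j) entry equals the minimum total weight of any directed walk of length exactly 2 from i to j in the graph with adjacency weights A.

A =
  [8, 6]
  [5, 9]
A^⊗2 =
  [11, 14]
  [13, 11]

Each entry (A^⊗2)_ij equals the minimum over all length-2 walks i = v_0 → v_1 → … → v_2 = j of Σ_t A[v_t][v_{t+1}]. For example, for (i, j) = (0, 1) we minimise over 2 possible intermediate vertex sequences; the minimum is 14, attained along the walk 0 → 0 → 1.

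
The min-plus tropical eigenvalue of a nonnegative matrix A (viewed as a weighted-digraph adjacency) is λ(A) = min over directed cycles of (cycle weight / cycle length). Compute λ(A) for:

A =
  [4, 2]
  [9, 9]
λ(A) = 4

Enumerate directed cycles and compute their means (weight / length). Sample:
  cycle 0 → 0: weight = 4, length = 1, mean = 4/1 ≈ 4.000
  cycle 1 → 1: weight = 9, length = 1, mean = 9/1 ≈ 9.000
  cycle 0 → 1 → 0: weight = 11, length = 2, mean = 11/2 ≈ 5.500
  cycle 1 → 0 → 1: weight = 11, length = 2, mean = 11/2 ≈ 5.500
Minimum mean = 4.000, attained e.g. along the cycle 0 → 0 with weight 4 and length 1. So λ(A) = 4/1 = 4.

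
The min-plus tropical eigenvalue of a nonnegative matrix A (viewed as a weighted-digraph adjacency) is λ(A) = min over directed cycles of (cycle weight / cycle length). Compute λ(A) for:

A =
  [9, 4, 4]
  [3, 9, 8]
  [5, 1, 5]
λ(A) = 8/3

Enumerate directed cycles and compute their means (weight / length). Sample:
  cycle 0 → 0: weight = 9, length = 1, mean = 9/1 ≈ 9.000
  cycle 1 → 1: weight = 9, length = 1, mean = 9/1 ≈ 9.000
  cycle 2 → 2: weight = 5, length = 1, mean = 5/1 ≈ 5.000
  cycle 0 → 1 → 0: weight = 7, length = 2, mean = 7/2 ≈ 3.500
  cycle 0 → 2 → 0: weight = 9, length = 2, mean = 9/2 ≈ 4.500
  cycle 1 → 0 → 1: weight = 7, length = 2, mean = 7/2 ≈ 3.500
Minimum mean = 2.667, attained e.g. along the cycle 0 → 2 → 1 → 0 with weight 8 and length 3. So λ(A) = 8/3 = 8/3.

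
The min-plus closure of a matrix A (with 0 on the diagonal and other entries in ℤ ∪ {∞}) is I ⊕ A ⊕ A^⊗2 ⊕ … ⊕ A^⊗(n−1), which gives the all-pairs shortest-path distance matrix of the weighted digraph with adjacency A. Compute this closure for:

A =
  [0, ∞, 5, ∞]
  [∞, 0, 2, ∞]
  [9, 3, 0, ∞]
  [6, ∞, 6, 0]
Closure =
  [0, 8, 5, ∞]
  [11, 0, 2, ∞]
  [9, 3, 0, ∞]
  [6, 9, 6, 0]

This is the Floyd-Warshall all-pairs shortest-path computation. For each intermediate vertex k = 0, 1, …, 3, update dist[i][j] ← min(dist[i][j], dist[i][k] + dist[k][j]). The final matrix gives, for each (i, j), the minimum total weight of any directed path from i to j (possibly empty when i = j).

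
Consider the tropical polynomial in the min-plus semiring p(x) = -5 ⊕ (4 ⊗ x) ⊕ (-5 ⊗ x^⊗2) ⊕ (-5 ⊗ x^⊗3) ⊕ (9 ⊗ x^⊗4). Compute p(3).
p(3) = -5

A tropical monomial a ⊗ x^⊗i evaluates to a + i · x. Evaluating each term at x = 3:
  Term 0 contributes -5 + 0 · 3 = -5
  Term 1 contributes 4 + 1 · 3 = 7
  Term 2 contributes -5 + 2 · 3 = 1
  Term 3 contributes -5 + 3 · 3 = 4
  Term 4 contributes 9 + 4 · 3 = 21
p(3) = ⊕ of these = min[-5, 7, 1, 4, 21] = -5.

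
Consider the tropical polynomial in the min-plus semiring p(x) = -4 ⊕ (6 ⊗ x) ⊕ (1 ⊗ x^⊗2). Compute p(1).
p(1) = -4

A tropical monomial a ⊗ x^⊗i evaluates to a + i · x. Evaluating each term at x = 1:
  Term 0 contributes -4 + 0 · 1 = -4
  Term 1 contributes 6 + 1 · 1 = 7
  Term 2 contributes 1 + 2 · 1 = 3
p(1) = ⊕ of these = min[-4, 7, 3] = -4.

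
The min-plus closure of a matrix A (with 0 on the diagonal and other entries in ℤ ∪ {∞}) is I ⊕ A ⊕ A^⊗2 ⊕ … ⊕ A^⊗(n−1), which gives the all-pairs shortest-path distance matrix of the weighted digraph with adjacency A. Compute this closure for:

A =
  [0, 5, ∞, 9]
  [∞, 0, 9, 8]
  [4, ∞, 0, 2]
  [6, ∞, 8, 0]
Closure =
  [0, 5, 14, 9]
  [13, 0, 9, 8]
  [4, 9, 0, 2]
  [6, 11, 8, 0]

This is the Floyd-Warshall all-pairs shortest-path computation. For each intermediate vertex k = 0, 1, …, 3, update dist[i][j] ← min(dist[i][j], dist[i][k] + dist[k][j]). The final matrix gives, for each (i, j), the minimum total weight of any directed path from i to j (possibly empty when i = j).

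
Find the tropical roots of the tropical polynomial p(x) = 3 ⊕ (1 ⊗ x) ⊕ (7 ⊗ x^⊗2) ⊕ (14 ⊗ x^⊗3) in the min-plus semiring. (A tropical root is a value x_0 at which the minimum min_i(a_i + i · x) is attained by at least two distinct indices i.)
Roots: {-7, -6, 2}

Each tropical root is a break point of the lower envelope of the lines y = a_i + i · x (there are 4 lines, with slopes 0, 1, ..., 3). Only the lines that attain the minimum somewhere contribute to roots; other lines are dominated. Here the surviving (envelope) indices are i = 3, i = 2, i = 1, i = 0.
Intersections between consecutive envelope lines give the roots: for adjacent envelope indices i < j the intersection is x = (a_i − a_j) / (j − i). Reading off the sorted break points: {-7, -6, 2}.
Verification: at each break x_0, at least two indices attain the minimum of min_i(a_i + i · x_0).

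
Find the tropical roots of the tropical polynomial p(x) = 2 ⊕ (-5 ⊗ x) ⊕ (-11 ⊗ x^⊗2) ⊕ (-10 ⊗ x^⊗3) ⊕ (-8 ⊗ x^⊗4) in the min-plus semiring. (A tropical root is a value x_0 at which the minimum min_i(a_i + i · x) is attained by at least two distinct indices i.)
Roots: {-2, -1, 6, 7}

Each tropical root is a break point of the lower envelope of the lines y = a_i + i · x (there are 5 lines, with slopes 0, 1, ..., 4). Only the lines that attain the minimum somewhere contribute to roots; other lines are dominated. Here the surviving (envelope) indices are i = 4, i = 3, i = 2, i = 1, i = 0.
Intersections between consecutive envelope lines give the roots: for adjacent envelope indices i < j the intersection is x = (a_i − a_j) / (j − i). Reading off the sorted break points: {-2, -1, 6, 7}.
Verification: at each break x_0, at least two indices attain the minimum of min_i(a_i + i · x_0).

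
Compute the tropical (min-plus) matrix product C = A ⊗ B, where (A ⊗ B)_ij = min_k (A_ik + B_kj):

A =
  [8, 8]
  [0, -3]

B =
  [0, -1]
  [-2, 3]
A ⊗ B =
  [6, 7]
  [-5, -1]

Apply the min-plus product entry-by-entry:
  C[0][0] = min over k of (A[0][0] + B[0][0] = 8 + 0 = 8, A[0][1] + B[1][0] = 8 + -2 = 6) = 6 (attained at k = 1)
  C[0][1] = min over k of (A[0][0] + B[0][1] = 8 + -1 = 7, A[0][1] + B[1][1] = 8 + 3 = 11) = 7 (attained at k = 0)
  C[1][0] = min over k of (A[1][0] + B[0][0] = 0 + 0 = 0, A[1][1] + B[1][0] = -3 + -2 = -5) = -5 (attained at k = 1)
  C[1][1] = min over k of (A[1][0] + B[0][1] = 0 + -1 = -1, A[1][1] + B[1][1] = -3 + 3 = 0) = -1 (attained at k = 0)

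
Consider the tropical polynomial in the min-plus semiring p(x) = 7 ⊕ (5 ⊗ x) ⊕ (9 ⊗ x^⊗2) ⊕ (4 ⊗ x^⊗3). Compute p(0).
p(0) = 4

A tropical monomial a ⊗ x^⊗i evaluates to a + i · x. Evaluating each term at x = 0:
  Term 0 contributes 7 + 0 · 0 = 7
  Term 1 contributes 5 + 1 · 0 = 5
  Term 2 contributes 9 + 2 · 0 = 9
  Term 3 contributes 4 + 3 · 0 = 4
p(0) = ⊕ of these = min[7, 5, 9, 4] = 4.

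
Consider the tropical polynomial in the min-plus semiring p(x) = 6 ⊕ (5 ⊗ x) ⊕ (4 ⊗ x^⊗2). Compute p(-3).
p(-3) = -2

A tropical monomial a ⊗ x^⊗i evaluates to a + i · x. Evaluating each term at x = -3:
  Term 0 contributes 6 + 0 · -3 = 6
  Term 1 contributes 5 + 1 · -3 = 2
  Term 2 contributes 4 + 2 · -3 = -2
p(-3) = ⊕ of these = min[6, 2, -2] = -2.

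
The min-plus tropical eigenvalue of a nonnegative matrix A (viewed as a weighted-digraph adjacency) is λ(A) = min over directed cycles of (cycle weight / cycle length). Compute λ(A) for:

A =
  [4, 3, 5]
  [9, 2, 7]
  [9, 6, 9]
λ(A) = 2

Enumerate directed cycles and compute their means (weight / length). Sample:
  cycle 0 → 0: weight = 4, length = 1, mean = 4/1 ≈ 4.000
  cycle 1 → 1: weight = 2, length = 1, mean = 2/1 ≈ 2.000
  cycle 2 → 2: weight = 9, length = 1, mean = 9/1 ≈ 9.000
  cycle 0 → 1 → 0: weight = 12, length = 2, mean = 12/2 ≈ 6.000
  cycle 0 → 2 → 0: weight = 14, length = 2, mean = 14/2 ≈ 7.000
  cycle 1 → 0 → 1: weight = 12, length = 2, mean = 12/2 ≈ 6.000
Minimum mean = 2.000, attained e.g. along the cycle 1 → 1 with weight 2 and length 1. So λ(A) = 2/1 = 2.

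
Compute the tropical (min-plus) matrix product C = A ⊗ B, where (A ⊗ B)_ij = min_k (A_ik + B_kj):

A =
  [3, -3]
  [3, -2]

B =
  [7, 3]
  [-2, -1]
A ⊗ B =
  [-5, -4]
  [-4, -3]

Apply the min-plus product entry-by-entry:
  C[0][0] = min over k of (A[0][0] + B[0][0] = 3 + 7 = 10, A[0][1] + B[1][0] = -3 + -2 = -5) = -5 (attained at k = 1)
  C[0][1] = min over k of (A[0][0] + B[0][1] = 3 + 3 = 6, A[0][1] + B[1][1] = -3 + -1 = -4) = -4 (attained at k = 1)
  C[1][0] = min over k of (A[1][0] + B[0][0] = 3 + 7 = 10, A[1][1] + B[1][0] = -2 + -2 = -4) = -4 (attained at k = 1)
  C[1][1] = min over k of (A[1][0] + B[0][1] = 3 + 3 = 6, A[1][1] + B[1][1] = -2 + -1 = -3) = -3 (attained at k = 1)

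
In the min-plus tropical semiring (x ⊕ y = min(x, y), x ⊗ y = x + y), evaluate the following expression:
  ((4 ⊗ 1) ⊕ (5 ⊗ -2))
((4 ⊗ 1) ⊕ (5 ⊗ -2)) = 3

Expand innermost to outermost. Recall ⊕ takes the minimum of its arguments and ⊗ takes their sum. Working out the expression ((4 ⊗ 1) ⊕ (5 ⊗ -2)) gives 3.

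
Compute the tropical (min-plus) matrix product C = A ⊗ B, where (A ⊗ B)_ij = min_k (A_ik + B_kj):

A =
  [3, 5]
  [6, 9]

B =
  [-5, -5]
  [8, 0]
A ⊗ B =
  [-2, -2]
  [1, 1]

Apply the min-plus product entry-by-entry:
  C[0][0] = min over k of (A[0][0] + B[0][0] = 3 + -5 = -2, A[0][1] + B[1][0] = 5 + 8 = 13) = -2 (attained at k = 0)
  C[0][1] = min over k of (A[0][0] + B[0][1] = 3 + -5 = -2, A[0][1] + B[1][1] = 5 + 0 = 5) = -2 (attained at k = 0)
  C[1][0] = min over k of (A[1][0] + B[0][0] = 6 + -5 = 1, A[1][1] + B[1][0] = 9 + 8 = 17) = 1 (attained at k = 0)
  C[1][1] = min over k of (A[1][0] + B[0][1] = 6 + -5 = 1, A[1][1] + B[1][1] = 9 + 0 = 9) = 1 (attained at k = 0)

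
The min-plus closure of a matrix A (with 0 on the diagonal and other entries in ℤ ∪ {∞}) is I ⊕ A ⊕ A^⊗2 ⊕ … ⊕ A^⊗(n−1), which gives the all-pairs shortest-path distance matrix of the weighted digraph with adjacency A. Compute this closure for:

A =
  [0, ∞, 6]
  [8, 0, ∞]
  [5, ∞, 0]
Closure =
  [0, ∞, 6]
  [8, 0, 14]
  [5, ∞, 0]

This is the Floyd-Warshall all-pairs shortest-path computation. For each intermediate vertex k = 0, 1, …, 2, update dist[i][j] ← min(dist[i][j], dist[i][k] + dist[k][j]). The final matrix gives, for each (i, j), the minimum total weight of any directed path from i to j (possibly empty when i = j).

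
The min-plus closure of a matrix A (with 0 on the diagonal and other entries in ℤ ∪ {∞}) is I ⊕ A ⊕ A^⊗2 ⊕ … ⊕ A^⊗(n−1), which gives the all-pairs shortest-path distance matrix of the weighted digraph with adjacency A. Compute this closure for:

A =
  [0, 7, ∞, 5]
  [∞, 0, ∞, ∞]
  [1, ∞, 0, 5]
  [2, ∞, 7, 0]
Closure =
  [0, 7, 12, 5]
  [∞, 0, ∞, ∞]
  [1, 8, 0, 5]
  [2, 9, 7, 0]

This is the Floyd-Warshall all-pairs shortest-path computation. For each intermediate vertex k = 0, 1, …, 3, update dist[i][j] ← min(dist[i][j], dist[i][k] + dist[k][j]). The final matrix gives, for each (i, j), the minimum total weight of any directed path from i to j (possibly empty when i = j).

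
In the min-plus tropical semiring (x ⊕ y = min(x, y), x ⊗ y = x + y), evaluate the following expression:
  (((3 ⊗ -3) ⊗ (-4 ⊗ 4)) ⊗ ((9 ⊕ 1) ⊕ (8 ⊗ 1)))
(((3 ⊗ -3) ⊗ (-4 ⊗ 4)) ⊗ ((9 ⊕ 1) ⊕ (8 ⊗ 1))) = 1

Expand innermost to outermost. Recall ⊕ takes the minimum of its arguments and ⊗ takes their sum. Working out the expression (((3 ⊗ -3) ⊗ (-4 ⊗ 4)) ⊗ ((9 ⊕ 1) ⊕ (8 ⊗ 1))) gives 1.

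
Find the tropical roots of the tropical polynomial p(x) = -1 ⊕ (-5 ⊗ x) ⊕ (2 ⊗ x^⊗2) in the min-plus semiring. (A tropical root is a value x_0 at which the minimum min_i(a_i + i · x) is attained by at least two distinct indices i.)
Roots: {-7, 4}

Each tropical root is a break point of the lower envelope of the lines y = a_i + i · x (there are 3 lines, with slopes 0, 1, ..., 2). Only the lines that attain the minimum somewhere contribute to roots; other lines are dominated. Here the surviving (envelope) indices are i = 2, i = 1, i = 0.
Intersections between consecutive envelope lines give the roots: for adjacent envelope indices i < j the intersection is x = (a_i − a_j) / (j − i). Reading off the sorted break points: {-7, 4}.
Verification: at each break x_0, at least two indices attain the minimum of min_i(a_i + i · x_0).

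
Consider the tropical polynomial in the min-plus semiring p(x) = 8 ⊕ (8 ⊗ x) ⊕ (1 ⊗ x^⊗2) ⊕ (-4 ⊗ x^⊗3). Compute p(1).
p(1) = -1

A tropical monomial a ⊗ x^⊗i evaluates to a + i · x. Evaluating each term at x = 1:
  Term 0 contributes 8 + 0 · 1 = 8
  Term 1 contributes 8 + 1 · 1 = 9
  Term 2 contributes 1 + 2 · 1 = 3
  Term 3 contributes -4 + 3 · 1 = -1
p(1) = ⊕ of these = min[8, 9, 3, -1] = -1.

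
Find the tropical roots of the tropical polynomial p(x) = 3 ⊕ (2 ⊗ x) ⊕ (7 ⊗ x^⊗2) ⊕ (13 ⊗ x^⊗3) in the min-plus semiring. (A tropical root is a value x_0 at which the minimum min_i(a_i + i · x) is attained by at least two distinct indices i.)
Roots: {-6, -5, 1}

Each tropical root is a break point of the lower envelope of the lines y = a_i + i · x (there are 4 lines, with slopes 0, 1, ..., 3). Only the lines that attain the minimum somewhere contribute to roots; other lines are dominated. Here the surviving (envelope) indices are i = 3, i = 2, i = 1, i = 0.
Intersections between consecutive envelope lines give the roots: for adjacent envelope indices i < j the intersection is x = (a_i − a_j) / (j − i). Reading off the sorted break points: {-6, -5, 1}.
Verification: at each break x_0, at least two indices attain the minimum of min_i(a_i + i · x_0).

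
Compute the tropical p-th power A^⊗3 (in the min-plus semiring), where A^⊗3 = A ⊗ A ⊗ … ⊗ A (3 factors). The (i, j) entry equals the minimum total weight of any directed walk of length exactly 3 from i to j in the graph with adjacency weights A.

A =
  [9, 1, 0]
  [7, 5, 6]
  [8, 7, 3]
A^⊗3 =
  [11, 9, 6]
  [15, 13, 10]
  [14, 12, 9]

Each entry (A^⊗3)_ij equals the minimum over all length-3 walks i = v_0 → v_1 → … → v_3 = j of Σ_t A[v_t][v_{t+1}]. For example, for (i, j) = (0, 2) we minimise over 9 possible intermediate vertex sequences; the minimum is 6, attained along the walk 0 → 2 → 2 → 2.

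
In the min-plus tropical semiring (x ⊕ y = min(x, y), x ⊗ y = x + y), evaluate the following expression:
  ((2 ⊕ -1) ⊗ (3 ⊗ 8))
((2 ⊕ -1) ⊗ (3 ⊗ 8)) = 10

Expand innermost to outermost. Recall ⊕ takes the minimum of its arguments and ⊗ takes their sum. Working out the expression ((2 ⊕ -1) ⊗ (3 ⊗ 8)) gives 10.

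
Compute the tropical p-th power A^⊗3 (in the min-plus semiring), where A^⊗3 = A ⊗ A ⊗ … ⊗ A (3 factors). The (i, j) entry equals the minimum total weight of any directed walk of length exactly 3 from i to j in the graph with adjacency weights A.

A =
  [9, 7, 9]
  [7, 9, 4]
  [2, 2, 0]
A^⊗3 =
  [11, 11, 9]
  [6, 6, 4]
  [2, 2, 0]

Each entry (A^⊗3)_ij equals the minimum over all length-3 walks i = v_0 → v_1 → … → v_3 = j of Σ_t A[v_t][v_{t+1}]. For example, for (i, j) = (0, 2) we minimise over 9 possible intermediate vertex sequences; the minimum is 9, attained along the walk 0 → 2 → 2 → 2.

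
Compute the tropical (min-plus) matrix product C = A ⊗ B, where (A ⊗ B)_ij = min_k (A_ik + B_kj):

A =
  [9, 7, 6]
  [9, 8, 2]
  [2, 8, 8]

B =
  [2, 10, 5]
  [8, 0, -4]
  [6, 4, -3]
A ⊗ B =
  [11, 7, 3]
  [8, 6, -1]
  [4, 8, 4]

Apply the min-plus product entry-by-entry:
  C[0][0] = min over k of (A[0][0] + B[0][0] = 9 + 2 = 11, A[0][1] + B[1][0] = 7 + 8 = 15, A[0][2] + B[2][0] = 6 + 6 = 12) = 11 (attained at k = 0)
  C[0][1] = min over k of (A[0][0] + B[0][1] = 9 + 10 = 19, A[0][1] + B[1][1] = 7 + 0 = 7, A[0][2] + B[2][1] = 6 + 4 = 10) = 7 (attained at k = 1)
  C[0][2] = min over k of (A[0][0] + B[0][2] = 9 + 5 = 14, A[0][1] + B[1][2] = 7 + -4 = 3, A[0][2] + B[2][2] = 6 + -3 = 3) = 3 (attained at k = 1)
  C[1][0] = min over k of (A[1][0] + B[0][0] = 9 + 2 = 11, A[1][1] + B[1][0] = 8 + 8 = 16, A[1][2] + B[2][0] = 2 + 6 = 8) = 8 (attained at k = 2)
  C[1][1] = min over k of (A[1][0] + B[0][1] = 9 + 10 = 19, A[1][1] + B[1][1] = 8 + 0 = 8, A[1][2] + B[2][1] = 2 + 4 = 6) = 6 (attained at k = 2)
  C[1][2] = min over k of (A[1][0] + B[0][2] = 9 + 5 = 14, A[1][1] + B[1][2] = 8 + -4 = 4, A[1][2] + B[2][2] = 2 + -3 = -1) = -1 (attained at k = 2)
  C[2][0] = min over k of (A[2][0] + B[0][0] = 2 + 2 = 4, A[2][1] + B[1][0] = 8 + 8 = 16, A[2][2] + B[2][0] = 8 + 6 = 14) = 4 (attained at k = 0)
  C[2][1] = min over k of (A[2][0] + B[0][1] = 2 + 10 = 12, A[2][1] + B[1][1] = 8 + 0 = 8, A[2][2] + B[2][1] = 8 + 4 = 12) = 8 (attained at k = 1)
  C[2][2] = min over k of (A[2][0] + B[0][2] = 2 + 5 = 7, A[2][1] + B[1][2] = 8 + -4 = 4, A[2][2] + B[2][2] = 8 + -3 = 5) = 4 (attained at k = 1)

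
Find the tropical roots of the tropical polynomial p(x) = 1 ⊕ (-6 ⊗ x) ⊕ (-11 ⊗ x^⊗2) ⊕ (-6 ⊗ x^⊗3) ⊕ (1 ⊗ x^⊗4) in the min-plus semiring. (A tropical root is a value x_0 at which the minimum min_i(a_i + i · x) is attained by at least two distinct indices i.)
Roots: {-7, -5, 5, 7}

Each tropical root is a break point of the lower envelope of the lines y = a_i + i · x (there are 5 lines, with slopes 0, 1, ..., 4). Only the lines that attain the minimum somewhere contribute to roots; other lines are dominated. Here the surviving (envelope) indices are i = 4, i = 3, i = 2, i = 1, i = 0.
Intersections between consecutive envelope lines give the roots: for adjacent envelope indices i < j the intersection is x = (a_i − a_j) / (j − i). Reading off the sorted break points: {-7, -5, 5, 7}.
Verification: at each break x_0, at least two indices attain the minimum of min_i(a_i + i · x_0).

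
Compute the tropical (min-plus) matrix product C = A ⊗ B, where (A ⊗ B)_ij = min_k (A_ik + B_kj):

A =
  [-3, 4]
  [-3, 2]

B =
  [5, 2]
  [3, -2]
A ⊗ B =
  [2, -1]
  [2, -1]

Apply the min-plus product entry-by-entry:
  C[0][0] = min over k of (A[0][0] + B[0][0] = -3 + 5 = 2, A[0][1] + B[1][0] = 4 + 3 = 7) = 2 (attained at k = 0)
  C[0][1] = min over k of (A[0][0] + B[0][1] = -3 + 2 = -1, A[0][1] + B[1][1] = 4 + -2 = 2) = -1 (attained at k = 0)
  C[1][0] = min over k of (A[1][0] + B[0][0] = -3 + 5 = 2, A[1][1] + B[1][0] = 2 + 3 = 5) = 2 (attained at k = 0)
  C[1][1] = min over k of (A[1][0] + B[0][1] = -3 + 2 = -1, A[1][1] + B[1][1] = 2 + -2 = 0) = -1 (attained at k = 0)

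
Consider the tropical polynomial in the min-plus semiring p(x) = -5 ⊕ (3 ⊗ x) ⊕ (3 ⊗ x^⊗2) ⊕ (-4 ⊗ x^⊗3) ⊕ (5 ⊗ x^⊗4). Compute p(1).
p(1) = -5

A tropical monomial a ⊗ x^⊗i evaluates to a + i · x. Evaluating each term at x = 1:
  Term 0 contributes -5 + 0 · 1 = -5
  Term 1 contributes 3 + 1 · 1 = 4
  Term 2 contributes 3 + 2 · 1 = 5
  Term 3 contributes -4 + 3 · 1 = -1
  Term 4 contributes 5 + 4 · 1 = 9
p(1) = ⊕ of these = min[-5, 4, 5, -1, 9] = -5.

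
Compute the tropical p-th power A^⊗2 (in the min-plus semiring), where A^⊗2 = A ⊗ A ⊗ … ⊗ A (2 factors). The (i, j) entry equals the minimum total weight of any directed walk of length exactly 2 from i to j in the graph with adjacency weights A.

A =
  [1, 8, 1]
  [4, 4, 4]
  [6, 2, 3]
A^⊗2 =
  [2, 3, 2]
  [5, 6, 5]
  [6, 5, 6]

Each entry (A^⊗2)_ij equals the minimum over all length-2 walks i = v_0 → v_1 → … → v_2 = j of Σ_t A[v_t][v_{t+1}]. For example, for (i, j) = (0, 2) we minimise over 3 possible intermediate vertex sequences; the minimum is 2, attained along the walk 0 → 0 → 2.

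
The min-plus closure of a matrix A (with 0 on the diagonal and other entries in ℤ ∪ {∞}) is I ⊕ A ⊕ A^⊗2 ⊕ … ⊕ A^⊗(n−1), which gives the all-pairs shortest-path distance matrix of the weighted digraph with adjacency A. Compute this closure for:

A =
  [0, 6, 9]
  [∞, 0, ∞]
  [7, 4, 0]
Closure =
  [0, 6, 9]
  [∞, 0, ∞]
  [7, 4, 0]

This is the Floyd-Warshall all-pairs shortest-path computation. For each intermediate vertex k = 0, 1, …, 2, update dist[i][j] ← min(dist[i][j], dist[i][k] + dist[k][j]). The final matrix gives, for each (i, j), the minimum total weight of any directed path from i to j (possibly empty when i = j).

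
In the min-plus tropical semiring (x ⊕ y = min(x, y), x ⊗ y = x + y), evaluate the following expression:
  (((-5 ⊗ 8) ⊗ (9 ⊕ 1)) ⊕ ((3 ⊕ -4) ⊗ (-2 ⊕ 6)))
(((-5 ⊗ 8) ⊗ (9 ⊕ 1)) ⊕ ((3 ⊕ -4) ⊗ (-2 ⊕ 6))) = -6

Expand innermost to outermost. Recall ⊕ takes the minimum of its arguments and ⊗ takes their sum. Working out the expression (((-5 ⊗ 8) ⊗ (9 ⊕ 1)) ⊕ ((3 ⊕ -4) ⊗ (-2 ⊕ 6))) gives -6.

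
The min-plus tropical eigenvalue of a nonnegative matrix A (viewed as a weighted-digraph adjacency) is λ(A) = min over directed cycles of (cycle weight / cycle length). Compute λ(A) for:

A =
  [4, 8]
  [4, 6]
λ(A) = 4

Enumerate directed cycles and compute their means (weight / length). Sample:
  cycle 0 → 0: weight = 4, length = 1, mean = 4/1 ≈ 4.000
  cycle 1 → 1: weight = 6, length = 1, mean = 6/1 ≈ 6.000
  cycle 0 → 1 → 0: weight = 12, length = 2, mean = 12/2 ≈ 6.000
  cycle 1 → 0 → 1: weight = 12, length = 2, mean = 12/2 ≈ 6.000
Minimum mean = 4.000, attained e.g. along the cycle 0 → 0 with weight 4 and length 1. So λ(A) = 4/1 = 4.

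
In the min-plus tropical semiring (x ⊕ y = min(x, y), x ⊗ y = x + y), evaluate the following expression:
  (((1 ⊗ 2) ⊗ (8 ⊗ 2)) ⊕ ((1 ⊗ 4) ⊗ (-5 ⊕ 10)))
(((1 ⊗ 2) ⊗ (8 ⊗ 2)) ⊕ ((1 ⊗ 4) ⊗ (-5 ⊕ 10))) = 0

Expand innermost to outermost. Recall ⊕ takes the minimum of its arguments and ⊗ takes their sum. Working out the expression (((1 ⊗ 2) ⊗ (8 ⊗ 2)) ⊕ ((1 ⊗ 4) ⊗ (-5 ⊕ 10))) gives 0.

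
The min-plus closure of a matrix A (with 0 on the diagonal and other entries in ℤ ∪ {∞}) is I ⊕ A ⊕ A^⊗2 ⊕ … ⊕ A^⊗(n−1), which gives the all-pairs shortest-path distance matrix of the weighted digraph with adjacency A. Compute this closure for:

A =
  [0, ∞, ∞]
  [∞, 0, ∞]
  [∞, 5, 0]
Closure =
  [0, ∞, ∞]
  [∞, 0, ∞]
  [∞, 5, 0]

This is the Floyd-Warshall all-pairs shortest-path computation. For each intermediate vertex k = 0, 1, …, 2, update dist[i][j] ← min(dist[i][j], dist[i][k] + dist[k][j]). The final matrix gives, for each (i, j), the minimum total weight of any directed path from i to j (possibly empty when i = j).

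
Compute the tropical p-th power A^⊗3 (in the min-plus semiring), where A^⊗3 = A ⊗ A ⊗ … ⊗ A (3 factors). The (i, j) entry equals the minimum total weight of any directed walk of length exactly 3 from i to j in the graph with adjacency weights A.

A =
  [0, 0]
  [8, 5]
A^⊗3 =
  [0, 0]
  [8, 8]

Each entry (A^⊗3)_ij equals the minimum over all length-3 walks i = v_0 → v_1 → … → v_3 = j of Σ_t A[v_t][v_{t+1}]. For example, for (i, j) = (0, 1) we minimise over 4 possible intermediate vertex sequences; the minimum is 0, attained along the walk 0 → 0 → 0 → 1.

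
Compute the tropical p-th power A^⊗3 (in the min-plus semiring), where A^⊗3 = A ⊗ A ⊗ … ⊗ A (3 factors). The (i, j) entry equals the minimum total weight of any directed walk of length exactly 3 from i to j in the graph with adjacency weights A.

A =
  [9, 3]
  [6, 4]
A^⊗3 =
  [13, 11]
  [14, 12]

Each entry (A^⊗3)_ij equals the minimum over all length-3 walks i = v_0 → v_1 → … → v_3 = j of Σ_t A[v_t][v_{t+1}]. For example, for (i, j) = (0, 1) we minimise over 4 possible intermediate vertex sequences; the minimum is 11, attained along the walk 0 → 1 → 1 → 1.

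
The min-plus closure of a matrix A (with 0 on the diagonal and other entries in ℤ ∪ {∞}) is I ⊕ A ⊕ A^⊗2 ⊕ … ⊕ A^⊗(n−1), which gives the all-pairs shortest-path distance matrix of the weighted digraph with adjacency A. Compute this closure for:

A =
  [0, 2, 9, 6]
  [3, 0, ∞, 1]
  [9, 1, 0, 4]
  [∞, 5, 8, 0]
Closure =
  [0, 2, 9, 3]
  [3, 0, 9, 1]
  [4, 1, 0, 2]
  [8, 5, 8, 0]

This is the Floyd-Warshall all-pairs shortest-path computation. For each intermediate vertex k = 0, 1, …, 3, update dist[i][j] ← min(dist[i][j], dist[i][k] + dist[k][j]). The final matrix gives, for each (i, j), the minimum total weight of any directed path from i to j (possibly empty when i = j).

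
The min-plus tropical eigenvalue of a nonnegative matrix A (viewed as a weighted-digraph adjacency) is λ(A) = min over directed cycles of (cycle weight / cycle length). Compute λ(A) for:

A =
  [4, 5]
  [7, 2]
λ(A) = 2

Enumerate directed cycles and compute their means (weight / length). Sample:
  cycle 0 → 0: weight = 4, length = 1, mean = 4/1 ≈ 4.000
  cycle 1 → 1: weight = 2, length = 1, mean = 2/1 ≈ 2.000
  cycle 0 → 1 → 0: weight = 12, length = 2, mean = 12/2 ≈ 6.000
  cycle 1 → 0 → 1: weight = 12, length = 2, mean = 12/2 ≈ 6.000
Minimum mean = 2.000, attained e.g. along the cycle 1 → 1 with weight 2 and length 1. So λ(A) = 2/1 = 2.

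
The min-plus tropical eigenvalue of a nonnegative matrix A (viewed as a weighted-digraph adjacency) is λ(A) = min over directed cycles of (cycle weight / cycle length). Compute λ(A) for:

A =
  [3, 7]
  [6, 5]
λ(A) = 3

Enumerate directed cycles and compute their means (weight / length). Sample:
  cycle 0 → 0: weight = 3, length = 1, mean = 3/1 ≈ 3.000
  cycle 1 → 1: weight = 5, length = 1, mean = 5/1 ≈ 5.000
  cycle 0 → 1 → 0: weight = 13, length = 2, mean = 13/2 ≈ 6.500
  cycle 1 → 0 → 1: weight = 13, length = 2, mean = 13/2 ≈ 6.500
Minimum mean = 3.000, attained e.g. along the cycle 0 → 0 with weight 3 and length 1. So λ(A) = 3/1 = 3.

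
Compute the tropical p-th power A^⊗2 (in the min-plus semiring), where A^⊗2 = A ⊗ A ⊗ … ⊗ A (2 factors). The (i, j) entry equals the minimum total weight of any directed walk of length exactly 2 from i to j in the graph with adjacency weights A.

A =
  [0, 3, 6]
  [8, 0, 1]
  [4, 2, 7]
A^⊗2 =
  [0, 3, 4]
  [5, 0, 1]
  [4, 2, 3]

Each entry (A^⊗2)_ij equals the minimum over all length-2 walks i = v_0 → v_1 → … → v_2 = j of Σ_t A[v_t][v_{t+1}]. For example, for (i, j) = (0, 2) we minimise over 3 possible intermediate vertex sequences; the minimum is 4, attained along the walk 0 → 1 → 2.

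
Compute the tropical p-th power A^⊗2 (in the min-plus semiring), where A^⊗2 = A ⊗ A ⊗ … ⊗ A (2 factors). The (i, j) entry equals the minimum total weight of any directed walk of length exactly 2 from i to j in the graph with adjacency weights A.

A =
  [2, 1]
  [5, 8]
A^⊗2 =
  [4, 3]
  [7, 6]

Each entry (A^⊗2)_ij equals the minimum over all length-2 walks i = v_0 → v_1 → … → v_2 = j of Σ_t A[v_t][v_{t+1}]. For example, for (i, j) = (0, 1) we minimise over 2 possible intermediate vertex sequences; the minimum is 3, attained along the walk 0 → 0 → 1.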